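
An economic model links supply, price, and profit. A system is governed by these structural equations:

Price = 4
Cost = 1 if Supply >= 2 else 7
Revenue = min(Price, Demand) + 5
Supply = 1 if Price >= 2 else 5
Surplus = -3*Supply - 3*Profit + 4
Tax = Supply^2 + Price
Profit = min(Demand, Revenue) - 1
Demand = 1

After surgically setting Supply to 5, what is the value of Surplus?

The intervention breaks the incoming arrows to Supply: Supply = 1 if Price >= 2 else 5 no longer applies, and Supply = 5.
Revenue = min(Price, Demand) + 5  [with Price=4, Demand=1]  = 6
Profit = min(Demand, Revenue) - 1  [with Demand=1, Revenue=6]  = 0
Surplus = -3*Supply - 3*Profit + 4  [with Supply=5, Profit=0]  = -11

-11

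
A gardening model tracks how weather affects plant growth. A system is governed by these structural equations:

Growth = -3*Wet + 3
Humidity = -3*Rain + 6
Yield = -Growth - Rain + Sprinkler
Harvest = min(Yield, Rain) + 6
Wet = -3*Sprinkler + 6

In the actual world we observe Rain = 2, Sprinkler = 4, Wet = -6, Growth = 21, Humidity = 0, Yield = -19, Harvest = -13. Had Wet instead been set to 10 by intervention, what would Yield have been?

The intervention breaks the incoming arrows to Wet: Wet = -3*Sprinkler + 6 no longer applies, and Wet = 10.
Growth = -3*Wet + 3  [with Wet=10]  = -27
Yield = -Growth - Rain + Sprinkler  [with Growth=-27, Rain=2, Sprinkler=4]  = 29

29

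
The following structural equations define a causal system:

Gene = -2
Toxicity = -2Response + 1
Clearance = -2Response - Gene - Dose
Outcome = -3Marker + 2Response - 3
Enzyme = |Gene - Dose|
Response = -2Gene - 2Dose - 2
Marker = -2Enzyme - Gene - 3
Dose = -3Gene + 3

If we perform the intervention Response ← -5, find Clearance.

Under do(Response=-5), the mechanism Response = -2Gene - 2Dose - 2 is discarded; Response is fixed at -5.
Dose = -3Gene + 3  [with Gene=-2]  = 9
Clearance = -2Response - Gene - Dose  [with Response=-5, Gene=-2, Dose=9]  = 3

3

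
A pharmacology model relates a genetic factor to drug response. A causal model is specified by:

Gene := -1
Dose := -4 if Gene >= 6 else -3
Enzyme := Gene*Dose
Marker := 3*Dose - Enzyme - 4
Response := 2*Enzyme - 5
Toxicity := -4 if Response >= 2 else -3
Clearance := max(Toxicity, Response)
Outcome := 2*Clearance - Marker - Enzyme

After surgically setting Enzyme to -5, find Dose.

Under do(Enzyme=-5), the mechanism Enzyme := Gene*Dose is discarded; Enzyme is fixed at -5.
Since Dose is not a descendant of the intervened variable, it is unaffected.
Dose = -4 if Gene >= 6 else -3  [with Gene=-1]  = -3

-3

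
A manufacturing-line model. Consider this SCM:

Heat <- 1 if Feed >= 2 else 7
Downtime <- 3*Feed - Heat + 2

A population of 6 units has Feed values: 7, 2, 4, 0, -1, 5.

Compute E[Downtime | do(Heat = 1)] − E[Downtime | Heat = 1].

-5

The intervention sets Heat=1 in all 6 units regardless of Feed. Recomputing Downtime per unit gives 22, 7, 13, 1, -2, 16; average 9.5.
Conditioning on Heat=1 selects the 4 unit(s) with Feed ∈ {7, 2, 4, 5}. Their Downtime values: 22, 7, 13, 16. Mean = 14.5.
Difference = 9.5 − 14.5 = -5.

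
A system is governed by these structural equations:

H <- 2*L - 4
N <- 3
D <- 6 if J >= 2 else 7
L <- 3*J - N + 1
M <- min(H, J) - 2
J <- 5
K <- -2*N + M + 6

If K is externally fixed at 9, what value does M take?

Intervening sets K = 9 and removes its equation (K <- -2*N + M + 6).
Since M is not a descendant of the intervened variable, it is unaffected.
L = 3*J - N + 1  [with J=5, N=3]  = 13
H = 2*L - 4  [with L=13]  = 22
M = min(H, J) - 2  [with H=22, J=5]  = 3

3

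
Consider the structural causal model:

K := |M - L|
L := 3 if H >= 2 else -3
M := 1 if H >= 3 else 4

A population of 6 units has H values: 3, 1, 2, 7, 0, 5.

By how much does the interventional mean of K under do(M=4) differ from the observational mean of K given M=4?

The intervention sets M=4 in all 6 units regardless of H. Recomputing K per unit gives 1, 7, 1, 1, 7, 1; average 3.
E[K|M=4] averages over only the 3 units with M=4 (H = 1, 2, 0): K = 7, 1, 7, mean 5.
Difference = 3 − 5 = -2.

-2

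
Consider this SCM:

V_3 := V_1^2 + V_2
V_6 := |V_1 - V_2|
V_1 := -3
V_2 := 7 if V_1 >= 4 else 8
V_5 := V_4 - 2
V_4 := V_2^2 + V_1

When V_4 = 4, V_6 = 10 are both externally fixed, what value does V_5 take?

2

Setting V_4 = 4, V_6 = 10 by intervention discards those variables' equations.
V_5 = V_4 - 2  [with V_4=4]  = 2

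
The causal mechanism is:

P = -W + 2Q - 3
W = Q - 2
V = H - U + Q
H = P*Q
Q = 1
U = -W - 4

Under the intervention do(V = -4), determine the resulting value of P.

0

do(V=-4) replaces the equation V = H - U + Q with the constant V = -4.
No directed path runs from V to P, so P keeps its natural value.
W = Q - 2  [with Q=1]  = -1
P = -W + 2Q - 3  [with W=-1, Q=1]  = 0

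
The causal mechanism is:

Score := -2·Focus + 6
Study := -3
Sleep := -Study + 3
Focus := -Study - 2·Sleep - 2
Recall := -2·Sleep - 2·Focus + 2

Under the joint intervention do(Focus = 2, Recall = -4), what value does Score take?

The joint intervention fixes Focus = 2, Recall = -4, removing each variable's own equation.
Score = -2·Focus + 6  [with Focus=2]  = 2

2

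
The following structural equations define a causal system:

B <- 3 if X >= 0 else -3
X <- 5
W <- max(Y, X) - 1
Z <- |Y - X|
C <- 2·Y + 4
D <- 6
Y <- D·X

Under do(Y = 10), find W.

9

The intervention breaks the incoming arrows to Y: Y <- D·X no longer applies, and Y = 10.
W = max(Y, X) - 1  [with Y=10, X=5]  = 9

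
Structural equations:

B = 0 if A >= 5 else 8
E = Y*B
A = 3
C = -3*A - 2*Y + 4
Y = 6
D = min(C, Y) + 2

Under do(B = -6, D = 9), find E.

-36

Setting B = -6, D = 9 by intervention discards those variables' equations.
E = Y*B  [with Y=6, B=-6]  = -36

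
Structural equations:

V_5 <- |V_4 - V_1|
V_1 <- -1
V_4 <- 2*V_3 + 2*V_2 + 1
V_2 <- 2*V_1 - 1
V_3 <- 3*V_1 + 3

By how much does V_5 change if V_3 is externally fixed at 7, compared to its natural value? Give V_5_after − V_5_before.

6

do(V_3=7) replaces the equation V_3 <- 3*V_1 + 3 with the constant V_3 = 7.
V_2 = 2*V_1 - 1  [with V_1=-1]  = -3
V_4 = 2*V_3 + 2*V_2 + 1  [with V_3=7, V_2=-3]  = 9
V_5 = |V_4 - V_1|  [with V_4=9, V_1=-1]  = 10
Without intervention: V_2 = 2*V_1 - 1  [with V_1=-1]  = -3; V_3 = 3*V_1 + 3  [with V_1=-1]  = 0; V_4 = 2*V_3 + 2*V_2 + 1  [with V_3=0, V_2=-3]  = -5; V_5 = |V_4 - V_1|  [with V_4=-5, V_1=-1]  = 4.
Change = 10 − 4 = 6.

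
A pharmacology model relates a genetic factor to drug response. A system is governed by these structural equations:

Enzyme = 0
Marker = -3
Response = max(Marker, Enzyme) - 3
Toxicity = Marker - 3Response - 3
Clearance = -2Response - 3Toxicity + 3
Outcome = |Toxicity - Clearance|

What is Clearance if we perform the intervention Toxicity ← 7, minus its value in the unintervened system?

-12

Intervening sets Toxicity = 7 and removes its equation (Toxicity = Marker - 3Response - 3).
Response = max(Marker, Enzyme) - 3  [with Marker=-3, Enzyme=0]  = -3
Clearance = -2Response - 3Toxicity + 3  [with Response=-3, Toxicity=7]  = -12
Without intervention: Response = max(Marker, Enzyme) - 3  [with Marker=-3, Enzyme=0]  = -3; Toxicity = Marker - 3Response - 3  [with Marker=-3, Response=-3]  = 3; Clearance = -2Response - 3Toxicity + 3  [with Response=-3, Toxicity=3]  = 0.
Change = -12 − 0 = -12.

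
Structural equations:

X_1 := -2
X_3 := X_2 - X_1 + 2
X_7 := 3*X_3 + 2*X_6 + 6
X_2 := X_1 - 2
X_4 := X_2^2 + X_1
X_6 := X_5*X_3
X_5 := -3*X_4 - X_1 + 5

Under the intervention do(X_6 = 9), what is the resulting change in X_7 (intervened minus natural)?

18

Intervening sets X_6 = 9 and removes its equation (X_6 := X_5*X_3).
X_2 = X_1 - 2  [with X_1=-2]  = -4
X_3 = X_2 - X_1 + 2  [with X_2=-4, X_1=-2]  = 0
X_7 = 3*X_3 + 2*X_6 + 6  [with X_3=0, X_6=9]  = 24
Without intervention: X_2 = X_1 - 2  [with X_1=-2]  = -4; X_3 = X_2 - X_1 + 2  [with X_2=-4, X_1=-2]  = 0; X_4 = X_2^2 + X_1  [with X_2=-4, X_1=-2]  = 14; X_5 = -3*X_4 - X_1 + 5  [with X_4=14, X_1=-2]  = -35; X_6 = X_5*X_3  [with X_5=-35, X_3=0]  = 0; X_7 = 3*X_3 + 2*X_6 + 6  [with X_3=0, X_6=0]  = 6.
Change = 24 − 6 = 18.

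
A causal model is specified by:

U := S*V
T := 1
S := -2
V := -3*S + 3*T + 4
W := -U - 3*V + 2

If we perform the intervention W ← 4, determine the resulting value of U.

-26

The intervention breaks the incoming arrows to W: W := -U - 3*V + 2 no longer applies, and W = 4.
Since U is not a descendant of the intervened variable, it is unaffected.
V = -3*S + 3*T + 4  [with S=-2, T=1]  = 13
U = S*V  [with S=-2, V=13]  = -26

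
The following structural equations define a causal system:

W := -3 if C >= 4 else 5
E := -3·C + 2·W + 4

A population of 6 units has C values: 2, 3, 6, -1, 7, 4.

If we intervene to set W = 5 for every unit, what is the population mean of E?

3.5

The intervention sets W=5 in all 6 units regardless of C. Recomputing E per unit gives 8, 5, -4, 17, -7, 2; average 3.5.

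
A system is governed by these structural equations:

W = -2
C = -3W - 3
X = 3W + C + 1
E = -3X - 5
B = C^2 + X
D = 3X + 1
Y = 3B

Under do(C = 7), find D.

Under do(C=7), the mechanism C = -3W - 3 is discarded; C is fixed at 7.
X = 3W + C + 1  [with W=-2, C=7]  = 2
D = 3X + 1  [with X=2]  = 7

7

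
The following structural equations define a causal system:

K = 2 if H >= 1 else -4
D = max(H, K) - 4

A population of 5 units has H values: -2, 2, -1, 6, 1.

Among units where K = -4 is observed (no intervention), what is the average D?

-5.5

Observing K=-4 restricts to units where K's equation naturally yields -4: H ∈ {-2, -1}. In that subpopulation D = -6, -5, mean -5.5.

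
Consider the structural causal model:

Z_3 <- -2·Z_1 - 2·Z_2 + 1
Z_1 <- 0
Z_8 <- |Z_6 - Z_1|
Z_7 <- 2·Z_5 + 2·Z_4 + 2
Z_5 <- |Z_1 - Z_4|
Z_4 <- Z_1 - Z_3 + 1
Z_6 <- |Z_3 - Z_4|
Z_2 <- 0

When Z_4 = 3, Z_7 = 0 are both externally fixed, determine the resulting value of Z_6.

2

The joint intervention fixes Z_4 = 3, Z_7 = 0, removing each variable's own equation.
Z_3 = -2·Z_1 - 2·Z_2 + 1  [with Z_1=0, Z_2=0]  = 1
Z_6 = |Z_3 - Z_4|  [with Z_3=1, Z_4=3]  = 2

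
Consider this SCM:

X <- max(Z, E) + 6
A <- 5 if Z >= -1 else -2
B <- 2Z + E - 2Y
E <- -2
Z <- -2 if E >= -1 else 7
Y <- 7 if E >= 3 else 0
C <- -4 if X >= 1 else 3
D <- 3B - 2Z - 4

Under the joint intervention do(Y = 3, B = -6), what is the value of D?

Setting Y = 3, B = -6 by intervention discards those variables' equations.
Z = -2 if E >= -1 else 7  [with E=-2]  = 7
D = 3B - 2Z - 4  [with B=-6, Z=7]  = -36

-36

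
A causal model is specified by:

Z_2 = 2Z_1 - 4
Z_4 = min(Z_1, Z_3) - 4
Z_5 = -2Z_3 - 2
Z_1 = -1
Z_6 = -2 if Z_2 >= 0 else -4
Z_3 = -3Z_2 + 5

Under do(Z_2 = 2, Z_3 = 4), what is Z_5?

Under do(Z_2 = 2, Z_3 = 4), each intervened variable's structural equation is replaced by its fixed value.
Z_5 = -2Z_3 - 2  [with Z_3=4]  = -10

-10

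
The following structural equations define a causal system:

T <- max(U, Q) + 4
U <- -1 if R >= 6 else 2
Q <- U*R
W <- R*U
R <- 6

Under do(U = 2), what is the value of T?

do(U=2) replaces the equation U <- -1 if R >= 6 else 2 with the constant U = 2.
Q = U*R  [with U=2, R=6]  = 12
T = max(U, Q) + 4  [with U=2, Q=12]  = 16

16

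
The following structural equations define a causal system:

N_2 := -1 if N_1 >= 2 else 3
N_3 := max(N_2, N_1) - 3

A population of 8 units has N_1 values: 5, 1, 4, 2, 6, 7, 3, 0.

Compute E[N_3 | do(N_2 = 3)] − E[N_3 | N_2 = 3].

1.25

Under do(N_2=3), N_2's equation is replaced by N_2=3 for every unit. Per-unit N_3: 2, 0, 1, 0, 3, 4, 0, 0. Mean = 1.25.
Observing N_2=3 restricts to units where N_2's equation naturally yields 3: N_1 ∈ {1, 0}. In that subpopulation N_3 = 0, 0, mean 0.
Difference = 1.25 − 0 = 1.25.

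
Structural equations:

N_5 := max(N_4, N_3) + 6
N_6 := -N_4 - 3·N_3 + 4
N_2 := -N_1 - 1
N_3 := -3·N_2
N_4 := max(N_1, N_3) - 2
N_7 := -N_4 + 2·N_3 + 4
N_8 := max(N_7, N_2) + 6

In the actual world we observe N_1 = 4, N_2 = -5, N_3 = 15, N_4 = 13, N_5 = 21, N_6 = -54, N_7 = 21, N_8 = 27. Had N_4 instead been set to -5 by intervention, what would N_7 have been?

39

The intervention breaks the incoming arrows to N_4: N_4 := max(N_1, N_3) - 2 no longer applies, and N_4 = -5.
N_2 = -N_1 - 1  [with N_1=4]  = -5
N_3 = -3·N_2  [with N_2=-5]  = 15
N_7 = -N_4 + 2·N_3 + 4  [with N_4=-5, N_3=15]  = 39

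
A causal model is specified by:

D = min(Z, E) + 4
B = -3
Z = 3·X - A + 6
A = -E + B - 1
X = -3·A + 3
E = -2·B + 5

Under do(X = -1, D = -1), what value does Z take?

Setting X = -1, D = -1 by intervention discards those variables' equations.
E = -2·B + 5  [with B=-3]  = 11
A = -E + B - 1  [with E=11, B=-3]  = -15
Z = 3·X - A + 6  [with X=-1, A=-15]  = 18

18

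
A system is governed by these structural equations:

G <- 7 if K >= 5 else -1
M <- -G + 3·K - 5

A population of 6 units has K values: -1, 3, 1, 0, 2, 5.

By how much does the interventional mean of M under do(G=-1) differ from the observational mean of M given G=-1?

2

The intervention sets G=-1 in all 6 units regardless of K. Recomputing M per unit gives -7, 5, -1, -4, 2, 11; average 1.
Observing G=-1 restricts to units where G's equation naturally yields -1: K ∈ {-1, 3, 1, 0, 2}. In that subpopulation M = -7, 5, -1, -4, 2, mean -1.
Difference = 1 − (-1) = 2.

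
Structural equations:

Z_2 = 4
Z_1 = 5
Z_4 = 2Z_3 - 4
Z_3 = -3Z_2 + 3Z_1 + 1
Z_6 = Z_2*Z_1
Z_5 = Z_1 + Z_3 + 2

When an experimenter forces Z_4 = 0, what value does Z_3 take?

Under do(Z_4=0), the mechanism Z_4 = 2Z_3 - 4 is discarded; Z_4 is fixed at 0.
Since Z_3 is not a descendant of the intervened variable, it is unaffected.
Z_3 = -3Z_2 + 3Z_1 + 1  [with Z_2=4, Z_1=5]  = 4

4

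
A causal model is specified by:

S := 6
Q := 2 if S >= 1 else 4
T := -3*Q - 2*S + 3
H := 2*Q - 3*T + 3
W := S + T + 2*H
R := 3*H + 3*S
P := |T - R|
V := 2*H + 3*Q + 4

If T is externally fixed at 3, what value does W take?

5

do(T=3) replaces the equation T := -3*Q - 2*S + 3 with the constant T = 3.
Q = 2 if S >= 1 else 4  [with S=6]  = 2
H = 2*Q - 3*T + 3  [with Q=2, T=3]  = -2
W = S + T + 2*H  [with S=6, T=3, H=-2]  = 5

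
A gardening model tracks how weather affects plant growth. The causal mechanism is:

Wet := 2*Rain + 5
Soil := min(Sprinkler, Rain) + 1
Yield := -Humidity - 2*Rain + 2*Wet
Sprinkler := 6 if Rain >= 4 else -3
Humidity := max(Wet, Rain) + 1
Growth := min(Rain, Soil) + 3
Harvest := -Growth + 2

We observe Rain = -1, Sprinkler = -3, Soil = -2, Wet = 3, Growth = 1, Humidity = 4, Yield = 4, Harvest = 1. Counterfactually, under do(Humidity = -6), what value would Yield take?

14

Intervening sets Humidity = -6 and removes its equation (Humidity := max(Wet, Rain) + 1).
Wet = 2*Rain + 5  [with Rain=-1]  = 3
Yield = -Humidity - 2*Rain + 2*Wet  [with Humidity=-6, Rain=-1, Wet=3]  = 14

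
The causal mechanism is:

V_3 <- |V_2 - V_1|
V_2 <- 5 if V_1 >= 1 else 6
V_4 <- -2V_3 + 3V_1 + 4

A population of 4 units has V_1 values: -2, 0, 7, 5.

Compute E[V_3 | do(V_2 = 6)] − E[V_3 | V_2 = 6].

-3

Under do(V_2=6), V_2's equation is replaced by V_2=6 for every unit. Per-unit V_3: 8, 6, 1, 1. Mean = 4.
E[V_3|V_2=6] averages over only the 2 units with V_2=6 (V_1 = -2, 0): V_3 = 8, 6, mean 7.
Difference = 4 − 7 = -3.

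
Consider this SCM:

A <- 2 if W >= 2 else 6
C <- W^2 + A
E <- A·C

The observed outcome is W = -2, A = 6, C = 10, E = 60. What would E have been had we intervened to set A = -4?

Under do(A=-4), the mechanism A <- 2 if W >= 2 else 6 is discarded; A is fixed at -4.
C = W^2 + A  [with W=-2, A=-4]  = 0
E = A·C  [with A=-4, C=0]  = 0

0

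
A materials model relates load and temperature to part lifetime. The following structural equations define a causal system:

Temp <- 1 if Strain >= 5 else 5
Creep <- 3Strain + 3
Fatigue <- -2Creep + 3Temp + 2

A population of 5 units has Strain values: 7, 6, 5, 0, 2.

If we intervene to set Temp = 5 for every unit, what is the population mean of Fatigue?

do(Temp=5) breaks Temp's dependence on Strain. With Temp=5 fixed, Fatigue across the units is -31, -25, -19, 11, -1, mean -13.

-13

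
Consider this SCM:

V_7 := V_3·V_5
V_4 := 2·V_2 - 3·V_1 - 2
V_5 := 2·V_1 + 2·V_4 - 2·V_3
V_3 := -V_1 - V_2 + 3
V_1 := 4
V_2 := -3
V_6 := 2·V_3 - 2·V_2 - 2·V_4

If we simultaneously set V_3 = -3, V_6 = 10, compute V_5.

-26

The joint intervention fixes V_3 = -3, V_6 = 10, removing each variable's own equation.
V_4 = 2·V_2 - 3·V_1 - 2  [with V_2=-3, V_1=4]  = -20
V_5 = 2·V_1 + 2·V_4 - 2·V_3  [with V_1=4, V_4=-20, V_3=-3]  = -26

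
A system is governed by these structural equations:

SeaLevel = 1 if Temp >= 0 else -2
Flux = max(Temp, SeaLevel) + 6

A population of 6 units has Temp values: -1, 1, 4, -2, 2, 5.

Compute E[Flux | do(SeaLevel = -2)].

7.5

Every unit gets SeaLevel=-2 under the intervention. Flux values become 5, 7, 10, 4, 8, 11; E[Flux|do(SeaLevel=-2)] = 7.5.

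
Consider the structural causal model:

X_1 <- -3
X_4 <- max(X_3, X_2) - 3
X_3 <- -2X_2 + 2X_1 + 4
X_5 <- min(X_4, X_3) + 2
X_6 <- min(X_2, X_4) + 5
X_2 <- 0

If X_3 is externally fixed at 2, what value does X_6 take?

4

The intervention breaks the incoming arrows to X_3: X_3 <- -2X_2 + 2X_1 + 4 no longer applies, and X_3 = 2.
X_4 = max(X_3, X_2) - 3  [with X_3=2, X_2=0]  = -1
X_6 = min(X_2, X_4) + 5  [with X_2=0, X_4=-1]  = 4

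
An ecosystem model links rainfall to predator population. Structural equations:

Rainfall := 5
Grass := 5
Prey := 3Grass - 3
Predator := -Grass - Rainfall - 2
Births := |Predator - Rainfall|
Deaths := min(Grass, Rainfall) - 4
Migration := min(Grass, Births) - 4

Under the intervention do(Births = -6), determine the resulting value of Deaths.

1

The intervention breaks the incoming arrows to Births: Births := |Predator - Rainfall| no longer applies, and Births = -6.
Since Deaths is not a descendant of the intervened variable, it is unaffected.
Deaths = min(Grass, Rainfall) - 4  [with Grass=5, Rainfall=5]  = 1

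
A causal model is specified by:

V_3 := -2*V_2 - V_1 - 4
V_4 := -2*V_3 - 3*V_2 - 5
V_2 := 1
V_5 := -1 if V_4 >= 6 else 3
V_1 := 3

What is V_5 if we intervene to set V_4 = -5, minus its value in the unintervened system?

4

Intervening sets V_4 = -5 and removes its equation (V_4 := -2*V_3 - 3*V_2 - 5).
V_5 = -1 if V_4 >= 6 else 3  [with V_4=-5]  = 3
Without intervention: V_3 = -2*V_2 - V_1 - 4  [with V_2=1, V_1=3]  = -9; V_4 = -2*V_3 - 3*V_2 - 5  [with V_3=-9, V_2=1]  = 10; V_5 = -1 if V_4 >= 6 else 3  [with V_4=10]  = -1.
Change = 3 − (-1) = 4.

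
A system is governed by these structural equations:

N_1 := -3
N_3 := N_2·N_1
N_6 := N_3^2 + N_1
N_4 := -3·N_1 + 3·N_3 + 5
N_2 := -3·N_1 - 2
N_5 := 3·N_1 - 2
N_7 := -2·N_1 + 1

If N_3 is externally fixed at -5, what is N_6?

The intervention breaks the incoming arrows to N_3: N_3 := N_2·N_1 no longer applies, and N_3 = -5.
N_6 = N_3^2 + N_1  [with N_3=-5, N_1=-3]  = 22

22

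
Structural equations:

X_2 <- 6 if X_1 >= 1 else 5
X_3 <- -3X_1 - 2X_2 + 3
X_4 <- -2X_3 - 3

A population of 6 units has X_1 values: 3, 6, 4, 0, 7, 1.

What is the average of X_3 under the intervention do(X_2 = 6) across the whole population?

Every unit gets X_2=6 under the intervention. X_3 values become -18, -27, -21, -9, -30, -12; E[X_3|do(X_2=6)] = -19.5.

-19.5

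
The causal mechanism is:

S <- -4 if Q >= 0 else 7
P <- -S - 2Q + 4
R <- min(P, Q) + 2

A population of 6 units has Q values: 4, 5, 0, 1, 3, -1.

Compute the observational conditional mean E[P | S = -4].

E[P|S=-4] averages over only the 5 units with S=-4 (Q = 4, 5, 0, 1, 3): P = 0, -2, 8, 6, 2, mean 2.8.

2.8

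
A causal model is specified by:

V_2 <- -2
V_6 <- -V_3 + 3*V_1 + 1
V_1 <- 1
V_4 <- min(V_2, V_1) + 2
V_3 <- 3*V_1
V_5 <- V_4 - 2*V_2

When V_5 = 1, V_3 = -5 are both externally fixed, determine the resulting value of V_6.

The joint intervention fixes V_5 = 1, V_3 = -5, removing each variable's own equation.
V_6 = -V_3 + 3*V_1 + 1  [with V_3=-5, V_1=1]  = 9

9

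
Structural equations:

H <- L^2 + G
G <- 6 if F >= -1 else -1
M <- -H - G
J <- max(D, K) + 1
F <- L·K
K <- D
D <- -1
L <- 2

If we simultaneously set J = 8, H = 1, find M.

0

Setting J = 8, H = 1 by intervention discards those variables' equations.
K = D  [with D=-1]  = -1
F = L·K  [with L=2, K=-1]  = -2
G = 6 if F >= -1 else -1  [with F=-2]  = -1
M = -H - G  [with H=1, G=-1]  = 0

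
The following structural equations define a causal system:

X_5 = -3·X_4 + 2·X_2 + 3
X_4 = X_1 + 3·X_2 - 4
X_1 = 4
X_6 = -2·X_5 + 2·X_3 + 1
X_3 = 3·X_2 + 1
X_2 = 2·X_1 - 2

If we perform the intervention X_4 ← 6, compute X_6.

Under do(X_4=6), the mechanism X_4 = X_1 + 3·X_2 - 4 is discarded; X_4 is fixed at 6.
X_2 = 2·X_1 - 2  [with X_1=4]  = 6
X_3 = 3·X_2 + 1  [with X_2=6]  = 19
X_5 = -3·X_4 + 2·X_2 + 3  [with X_4=6, X_2=6]  = -3
X_6 = -2·X_5 + 2·X_3 + 1  [with X_5=-3, X_3=19]  = 45

45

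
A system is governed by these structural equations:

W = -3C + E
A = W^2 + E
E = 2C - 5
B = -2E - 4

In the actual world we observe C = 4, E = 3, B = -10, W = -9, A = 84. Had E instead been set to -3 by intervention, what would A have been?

do(E=-3) replaces the equation E = 2C - 5 with the constant E = -3.
W = -3C + E  [with C=4, E=-3]  = -15
A = W^2 + E  [with W=-15, E=-3]  = 222

222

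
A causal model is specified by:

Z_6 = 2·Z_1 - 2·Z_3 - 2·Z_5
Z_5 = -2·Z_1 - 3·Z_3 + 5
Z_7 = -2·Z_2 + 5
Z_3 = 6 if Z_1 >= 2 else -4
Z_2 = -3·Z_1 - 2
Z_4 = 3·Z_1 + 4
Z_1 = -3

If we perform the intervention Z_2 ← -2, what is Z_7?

Under do(Z_2=-2), the mechanism Z_2 = -3·Z_1 - 2 is discarded; Z_2 is fixed at -2.
Z_7 = -2·Z_2 + 5  [with Z_2=-2]  = 9

9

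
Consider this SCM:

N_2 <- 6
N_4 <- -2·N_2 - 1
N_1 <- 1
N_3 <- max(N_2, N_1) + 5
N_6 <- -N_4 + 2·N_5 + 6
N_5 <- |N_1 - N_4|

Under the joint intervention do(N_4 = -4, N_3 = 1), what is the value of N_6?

20

The joint intervention fixes N_4 = -4, N_3 = 1, removing each variable's own equation.
N_5 = |N_1 - N_4|  [with N_1=1, N_4=-4]  = 5
N_6 = -N_4 + 2·N_5 + 6  [with N_4=-4, N_5=5]  = 20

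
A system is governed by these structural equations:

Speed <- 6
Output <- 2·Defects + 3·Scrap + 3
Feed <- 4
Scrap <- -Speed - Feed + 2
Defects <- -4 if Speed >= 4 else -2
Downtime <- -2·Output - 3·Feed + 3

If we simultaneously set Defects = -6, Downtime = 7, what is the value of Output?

The joint intervention fixes Defects = -6, Downtime = 7, removing each variable's own equation.
Scrap = -Speed - Feed + 2  [with Speed=6, Feed=4]  = -8
Output = 2·Defects + 3·Scrap + 3  [with Defects=-6, Scrap=-8]  = -33

-33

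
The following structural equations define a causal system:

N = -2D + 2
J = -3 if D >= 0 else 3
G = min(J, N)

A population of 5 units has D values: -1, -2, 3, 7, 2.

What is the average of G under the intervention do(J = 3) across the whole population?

-2.4

Every unit gets J=3 under the intervention. G values become 3, 3, -4, -12, -2; E[G|do(J=3)] = -2.4.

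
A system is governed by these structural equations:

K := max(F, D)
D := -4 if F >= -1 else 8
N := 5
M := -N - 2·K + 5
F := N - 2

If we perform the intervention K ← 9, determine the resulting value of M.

Intervening sets K = 9 and removes its equation (K := max(F, D)).
M = -N - 2·K + 5  [with N=5, K=9]  = -18

-18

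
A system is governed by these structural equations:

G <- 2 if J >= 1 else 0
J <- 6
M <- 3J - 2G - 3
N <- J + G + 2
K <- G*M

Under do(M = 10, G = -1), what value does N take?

7

The joint intervention fixes M = 10, G = -1, removing each variable's own equation.
N = J + G + 2  [with J=6, G=-1]  = 7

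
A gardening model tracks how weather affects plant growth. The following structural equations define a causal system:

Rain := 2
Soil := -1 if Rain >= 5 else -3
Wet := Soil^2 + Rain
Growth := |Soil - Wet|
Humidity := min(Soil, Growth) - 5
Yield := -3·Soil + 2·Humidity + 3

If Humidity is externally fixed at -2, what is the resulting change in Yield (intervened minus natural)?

12

The intervention breaks the incoming arrows to Humidity: Humidity := min(Soil, Growth) - 5 no longer applies, and Humidity = -2.
Soil = -1 if Rain >= 5 else -3  [with Rain=2]  = -3
Yield = -3·Soil + 2·Humidity + 3  [with Soil=-3, Humidity=-2]  = 8
Without intervention: Soil = -1 if Rain >= 5 else -3  [with Rain=2]  = -3; Wet = Soil^2 + Rain  [with Soil=-3, Rain=2]  = 11; Growth = |Soil - Wet|  [with Soil=-3, Wet=11]  = 14; Humidity = min(Soil, Growth) - 5  [with Soil=-3, Growth=14]  = -8; Yield = -3·Soil + 2·Humidity + 3  [with Soil=-3, Humidity=-8]  = -4.
Change = 8 − (-4) = 12.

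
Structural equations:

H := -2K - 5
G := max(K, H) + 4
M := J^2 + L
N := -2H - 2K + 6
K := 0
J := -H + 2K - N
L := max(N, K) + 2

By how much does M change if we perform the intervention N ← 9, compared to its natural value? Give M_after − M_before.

The intervention breaks the incoming arrows to N: N := -2H - 2K + 6 no longer applies, and N = 9.
H = -2K - 5  [with K=0]  = -5
L = max(N, K) + 2  [with N=9, K=0]  = 11
J = -H + 2K - N  [with H=-5, K=0, N=9]  = -4
M = J^2 + L  [with J=-4, L=11]  = 27
Without intervention: H = -2K - 5  [with K=0]  = -5; N = -2H - 2K + 6  [with H=-5, K=0]  = 16; L = max(N, K) + 2  [with N=16, K=0]  = 18; J = -H + 2K - N  [with H=-5, K=0, N=16]  = -11; M = J^2 + L  [with J=-11, L=18]  = 139.
Change = 27 − 139 = -112.

-112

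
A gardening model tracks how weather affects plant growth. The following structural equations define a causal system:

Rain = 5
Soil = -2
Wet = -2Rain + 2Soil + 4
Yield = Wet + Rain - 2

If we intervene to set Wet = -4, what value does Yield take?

-1

The intervention breaks the incoming arrows to Wet: Wet = -2Rain + 2Soil + 4 no longer applies, and Wet = -4.
Yield = Wet + Rain - 2  [with Wet=-4, Rain=5]  = -1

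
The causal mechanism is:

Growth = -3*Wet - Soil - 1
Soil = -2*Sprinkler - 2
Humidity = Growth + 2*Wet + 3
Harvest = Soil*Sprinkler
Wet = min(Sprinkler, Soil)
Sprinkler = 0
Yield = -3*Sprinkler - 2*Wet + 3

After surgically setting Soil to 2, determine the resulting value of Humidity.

0

do(Soil=2) replaces the equation Soil = -2*Sprinkler - 2 with the constant Soil = 2.
Wet = min(Sprinkler, Soil)  [with Sprinkler=0, Soil=2]  = 0
Growth = -3*Wet - Soil - 1  [with Wet=0, Soil=2]  = -3
Humidity = Growth + 2*Wet + 3  [with Growth=-3, Wet=0]  = 0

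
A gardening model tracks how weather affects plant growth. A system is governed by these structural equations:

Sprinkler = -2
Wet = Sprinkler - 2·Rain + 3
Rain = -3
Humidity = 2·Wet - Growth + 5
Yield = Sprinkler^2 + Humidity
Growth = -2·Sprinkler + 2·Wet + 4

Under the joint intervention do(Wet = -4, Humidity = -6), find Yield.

-2

Setting Wet = -4, Humidity = -6 by intervention discards those variables' equations.
Yield = Sprinkler^2 + Humidity  [with Sprinkler=-2, Humidity=-6]  = -2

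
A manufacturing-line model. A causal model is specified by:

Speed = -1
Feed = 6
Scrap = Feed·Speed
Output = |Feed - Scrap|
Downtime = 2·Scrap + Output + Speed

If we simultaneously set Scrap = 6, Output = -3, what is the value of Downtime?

Setting Scrap = 6, Output = -3 by intervention discards those variables' equations.
Downtime = 2·Scrap + Output + Speed  [with Scrap=6, Output=-3, Speed=-1]  = 8

8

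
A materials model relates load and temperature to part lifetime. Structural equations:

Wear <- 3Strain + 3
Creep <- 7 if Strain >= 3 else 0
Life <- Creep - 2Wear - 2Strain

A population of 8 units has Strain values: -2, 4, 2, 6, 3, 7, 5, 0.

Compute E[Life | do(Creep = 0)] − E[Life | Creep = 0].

-25

do(Creep=0) breaks Creep's dependence on Strain. With Creep=0 fixed, Life across the units is 10, -38, -22, -54, -30, -62, -46, -6, mean -31.
Observing Creep=0 restricts to units where Creep's equation naturally yields 0: Strain ∈ {-2, 2, 0}. In that subpopulation Life = 10, -22, -6, mean -6.
Difference = -31 − (-6) = -25.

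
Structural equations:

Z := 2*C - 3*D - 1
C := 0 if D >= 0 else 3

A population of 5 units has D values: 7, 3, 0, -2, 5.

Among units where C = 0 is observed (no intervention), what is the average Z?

E[Z|C=0] averages over only the 4 units with C=0 (D = 7, 3, 0, 5): Z = -22, -10, -1, -16, mean -12.25.

-12.25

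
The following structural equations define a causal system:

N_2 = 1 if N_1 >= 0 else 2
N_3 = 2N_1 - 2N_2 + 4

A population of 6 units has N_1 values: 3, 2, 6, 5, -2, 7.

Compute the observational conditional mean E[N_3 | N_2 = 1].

E[N_3|N_2=1] averages over only the 5 units with N_2=1 (N_1 = 3, 2, 6, 5, 7): N_3 = 8, 6, 14, 12, 16, mean 11.2.

11.2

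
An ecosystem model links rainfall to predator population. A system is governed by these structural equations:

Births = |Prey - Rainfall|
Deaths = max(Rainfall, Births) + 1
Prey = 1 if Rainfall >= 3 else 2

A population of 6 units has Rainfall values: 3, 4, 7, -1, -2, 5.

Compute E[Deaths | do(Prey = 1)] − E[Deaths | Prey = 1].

The intervention sets Prey=1 in all 6 units regardless of Rainfall. Recomputing Deaths per unit gives 4, 5, 8, 3, 4, 6; average 5.
Conditioning on Prey=1 selects the 4 unit(s) with Rainfall ∈ {3, 4, 7, 5}. Their Deaths values: 4, 5, 8, 6. Mean = 5.75.
Difference = 5 − 5.75 = -0.75.

-0.75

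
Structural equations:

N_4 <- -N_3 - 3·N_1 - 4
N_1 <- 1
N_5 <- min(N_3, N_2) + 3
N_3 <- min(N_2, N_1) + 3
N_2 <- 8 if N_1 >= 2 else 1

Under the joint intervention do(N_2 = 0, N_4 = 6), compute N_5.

3

Setting N_2 = 0, N_4 = 6 by intervention discards those variables' equations.
N_3 = min(N_2, N_1) + 3  [with N_2=0, N_1=1]  = 3
N_5 = min(N_3, N_2) + 3  [with N_3=3, N_2=0]  = 3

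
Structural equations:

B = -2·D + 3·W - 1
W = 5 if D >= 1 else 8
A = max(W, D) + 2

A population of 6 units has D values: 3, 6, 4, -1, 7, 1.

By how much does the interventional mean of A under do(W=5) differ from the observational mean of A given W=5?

-0.1

do(W=5) breaks W's dependence on D. With W=5 fixed, A across the units is 7, 8, 7, 7, 9, 7, mean 7.5.
Conditioning on W=5 selects the 5 unit(s) with D ∈ {3, 6, 4, 7, 1}. Their A values: 7, 8, 7, 9, 7. Mean = 7.6.
Difference = 7.5 − 7.6 = -0.1.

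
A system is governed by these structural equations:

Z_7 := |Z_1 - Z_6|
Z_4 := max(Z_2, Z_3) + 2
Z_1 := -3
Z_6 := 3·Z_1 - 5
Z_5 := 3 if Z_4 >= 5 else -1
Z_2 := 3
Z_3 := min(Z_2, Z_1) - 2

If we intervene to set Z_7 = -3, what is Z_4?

5

Under do(Z_7=-3), the mechanism Z_7 := |Z_1 - Z_6| is discarded; Z_7 is fixed at -3.
Since Z_4 is not a descendant of the intervened variable, it is unaffected.
Z_3 = min(Z_2, Z_1) - 2  [with Z_2=3, Z_1=-3]  = -5
Z_4 = max(Z_2, Z_3) + 2  [with Z_2=3, Z_3=-5]  = 5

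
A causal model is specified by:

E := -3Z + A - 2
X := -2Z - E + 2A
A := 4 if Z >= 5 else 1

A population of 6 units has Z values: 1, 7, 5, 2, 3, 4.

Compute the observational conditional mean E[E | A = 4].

Observing A=4 restricts to units where A's equation naturally yields 4: Z ∈ {7, 5}. In that subpopulation E = -19, -13, mean -16.

-16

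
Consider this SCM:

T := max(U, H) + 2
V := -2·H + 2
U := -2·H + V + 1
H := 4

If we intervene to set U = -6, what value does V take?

Under do(U=-6), the mechanism U := -2·H + V + 1 is discarded; U is fixed at -6.
Since V is not a descendant of the intervened variable, it is unaffected.
V = -2·H + 2  [with H=4]  = -6

-6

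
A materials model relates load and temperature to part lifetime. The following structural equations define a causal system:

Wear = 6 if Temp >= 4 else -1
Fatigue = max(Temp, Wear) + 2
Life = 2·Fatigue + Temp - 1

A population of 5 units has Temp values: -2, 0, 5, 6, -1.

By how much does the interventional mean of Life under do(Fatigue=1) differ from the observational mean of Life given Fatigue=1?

3.1

Under do(Fatigue=1), Fatigue's equation is replaced by Fatigue=1 for every unit. Per-unit Life: -1, 1, 6, 7, 0. Mean = 2.6.
Conditioning on Fatigue=1 selects the 2 unit(s) with Temp ∈ {-2, -1}. Their Life values: -1, 0. Mean = -0.5.
Difference = 2.6 − (-0.5) = 3.1.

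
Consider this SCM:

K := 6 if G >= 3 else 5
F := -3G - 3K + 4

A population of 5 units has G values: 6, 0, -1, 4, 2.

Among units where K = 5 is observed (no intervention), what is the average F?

-12

Conditioning on K=5 selects the 3 unit(s) with G ∈ {0, -1, 2}. Their F values: -11, -8, -17. Mean = -12.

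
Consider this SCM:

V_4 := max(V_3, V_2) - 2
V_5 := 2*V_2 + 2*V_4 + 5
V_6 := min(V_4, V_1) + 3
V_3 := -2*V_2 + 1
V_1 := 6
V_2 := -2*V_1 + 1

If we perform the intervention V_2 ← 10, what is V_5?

do(V_2=10) replaces the equation V_2 := -2*V_1 + 1 with the constant V_2 = 10.
V_3 = -2*V_2 + 1  [with V_2=10]  = -19
V_4 = max(V_3, V_2) - 2  [with V_3=-19, V_2=10]  = 8
V_5 = 2*V_2 + 2*V_4 + 5  [with V_2=10, V_4=8]  = 41

41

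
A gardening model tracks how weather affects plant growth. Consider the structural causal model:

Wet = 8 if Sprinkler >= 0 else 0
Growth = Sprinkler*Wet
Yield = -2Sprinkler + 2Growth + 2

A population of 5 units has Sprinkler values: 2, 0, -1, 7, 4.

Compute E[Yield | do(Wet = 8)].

35.6

Under do(Wet=8), Wet's equation is replaced by Wet=8 for every unit. Per-unit Yield: 30, 2, -12, 100, 58. Mean = 35.6.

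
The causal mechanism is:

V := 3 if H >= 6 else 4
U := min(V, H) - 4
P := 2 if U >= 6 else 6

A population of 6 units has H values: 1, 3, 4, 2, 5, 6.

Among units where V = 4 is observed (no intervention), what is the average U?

-1.2

Observing V=4 restricts to units where V's equation naturally yields 4: H ∈ {1, 3, 4, 2, 5}. In that subpopulation U = -3, -1, 0, -2, 0, mean -1.2.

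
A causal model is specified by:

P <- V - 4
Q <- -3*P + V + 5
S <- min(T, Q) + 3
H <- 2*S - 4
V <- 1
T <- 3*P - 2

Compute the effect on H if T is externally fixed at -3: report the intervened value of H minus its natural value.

Under do(T=-3), the mechanism T <- 3*P - 2 is discarded; T is fixed at -3.
P = V - 4  [with V=1]  = -3
Q = -3*P + V + 5  [with P=-3, V=1]  = 15
S = min(T, Q) + 3  [with T=-3, Q=15]  = 0
H = 2*S - 4  [with S=0]  = -4
Without intervention: P = V - 4  [with V=1]  = -3; Q = -3*P + V + 5  [with P=-3, V=1]  = 15; T = 3*P - 2  [with P=-3]  = -11; S = min(T, Q) + 3  [with T=-11, Q=15]  = -8; H = 2*S - 4  [with S=-8]  = -20.
Change = -4 − (-20) = 16.

16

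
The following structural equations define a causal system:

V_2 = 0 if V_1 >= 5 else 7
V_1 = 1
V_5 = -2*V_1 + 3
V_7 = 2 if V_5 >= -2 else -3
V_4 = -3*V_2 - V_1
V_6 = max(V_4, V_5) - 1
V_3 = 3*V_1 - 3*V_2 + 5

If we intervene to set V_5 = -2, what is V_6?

The intervention breaks the incoming arrows to V_5: V_5 = -2*V_1 + 3 no longer applies, and V_5 = -2.
V_2 = 0 if V_1 >= 5 else 7  [with V_1=1]  = 7
V_4 = -3*V_2 - V_1  [with V_2=7, V_1=1]  = -22
V_6 = max(V_4, V_5) - 1  [with V_4=-22, V_5=-2]  = -3

-3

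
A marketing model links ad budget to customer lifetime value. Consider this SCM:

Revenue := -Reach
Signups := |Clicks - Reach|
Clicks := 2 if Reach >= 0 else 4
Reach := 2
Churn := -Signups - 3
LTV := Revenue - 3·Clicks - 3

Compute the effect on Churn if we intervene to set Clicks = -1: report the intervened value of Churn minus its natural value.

Under do(Clicks=-1), the mechanism Clicks := 2 if Reach >= 0 else 4 is discarded; Clicks is fixed at -1.
Signups = |Clicks - Reach|  [with Clicks=-1, Reach=2]  = 3
Churn = -Signups - 3  [with Signups=3]  = -6
Without intervention: Clicks = 2 if Reach >= 0 else 4  [with Reach=2]  = 2; Signups = |Clicks - Reach|  [with Clicks=2, Reach=2]  = 0; Churn = -Signups - 3  [with Signups=0]  = -3.
Change = -6 − (-3) = -3.

-3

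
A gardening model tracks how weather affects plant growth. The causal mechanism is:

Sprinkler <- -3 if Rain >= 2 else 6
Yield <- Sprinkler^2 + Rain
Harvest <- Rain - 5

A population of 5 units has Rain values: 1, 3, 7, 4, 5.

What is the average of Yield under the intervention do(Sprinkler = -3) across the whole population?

Under do(Sprinkler=-3), Sprinkler's equation is replaced by Sprinkler=-3 for every unit. Per-unit Yield: 10, 12, 16, 13, 14. Mean = 13.

13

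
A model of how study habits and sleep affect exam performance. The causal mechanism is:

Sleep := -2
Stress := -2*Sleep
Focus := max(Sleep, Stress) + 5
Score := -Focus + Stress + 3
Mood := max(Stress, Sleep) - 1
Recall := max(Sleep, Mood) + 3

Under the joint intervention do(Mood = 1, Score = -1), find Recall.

4

Setting Mood = 1, Score = -1 by intervention discards those variables' equations.
Recall = max(Sleep, Mood) + 3  [with Sleep=-2, Mood=1]  = 4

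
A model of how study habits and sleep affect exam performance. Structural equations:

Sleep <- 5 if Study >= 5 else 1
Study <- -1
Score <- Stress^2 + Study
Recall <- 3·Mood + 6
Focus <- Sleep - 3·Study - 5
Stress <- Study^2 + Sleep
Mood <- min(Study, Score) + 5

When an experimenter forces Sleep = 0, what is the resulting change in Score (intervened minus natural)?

-3

do(Sleep=0) replaces the equation Sleep <- 5 if Study >= 5 else 1 with the constant Sleep = 0.
Stress = Study^2 + Sleep  [with Study=-1, Sleep=0]  = 1
Score = Stress^2 + Study  [with Stress=1, Study=-1]  = 0
Without intervention: Sleep = 5 if Study >= 5 else 1  [with Study=-1]  = 1; Stress = Study^2 + Sleep  [with Study=-1, Sleep=1]  = 2; Score = Stress^2 + Study  [with Stress=2, Study=-1]  = 3.
Change = 0 − 3 = -3.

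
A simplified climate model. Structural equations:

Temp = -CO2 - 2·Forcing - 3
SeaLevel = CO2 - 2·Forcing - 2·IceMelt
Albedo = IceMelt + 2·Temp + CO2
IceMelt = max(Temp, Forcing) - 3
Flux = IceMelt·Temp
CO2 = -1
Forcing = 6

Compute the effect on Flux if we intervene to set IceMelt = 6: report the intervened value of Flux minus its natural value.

-42

The intervention breaks the incoming arrows to IceMelt: IceMelt = max(Temp, Forcing) - 3 no longer applies, and IceMelt = 6.
Temp = -CO2 - 2·Forcing - 3  [with CO2=-1, Forcing=6]  = -14
Flux = IceMelt·Temp  [with IceMelt=6, Temp=-14]  = -84
Without intervention: Temp = -CO2 - 2·Forcing - 3  [with CO2=-1, Forcing=6]  = -14; IceMelt = max(Temp, Forcing) - 3  [with Temp=-14, Forcing=6]  = 3; Flux = IceMelt·Temp  [with IceMelt=3, Temp=-14]  = -42.
Change = -84 − (-42) = -42.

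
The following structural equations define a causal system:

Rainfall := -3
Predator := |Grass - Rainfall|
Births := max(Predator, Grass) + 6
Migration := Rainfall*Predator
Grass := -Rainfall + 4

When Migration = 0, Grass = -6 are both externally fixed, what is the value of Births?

Setting Migration = 0, Grass = -6 by intervention discards those variables' equations.
Predator = |Grass - Rainfall|  [with Grass=-6, Rainfall=-3]  = 3
Births = max(Predator, Grass) + 6  [with Predator=3, Grass=-6]  = 9

9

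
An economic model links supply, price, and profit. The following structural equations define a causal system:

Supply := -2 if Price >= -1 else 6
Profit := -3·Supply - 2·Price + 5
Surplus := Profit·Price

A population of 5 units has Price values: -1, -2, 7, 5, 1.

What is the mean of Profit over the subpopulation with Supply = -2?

5

Observing Supply=-2 restricts to units where Supply's equation naturally yields -2: Price ∈ {-1, 7, 5, 1}. In that subpopulation Profit = 13, -3, 1, 9, mean 5.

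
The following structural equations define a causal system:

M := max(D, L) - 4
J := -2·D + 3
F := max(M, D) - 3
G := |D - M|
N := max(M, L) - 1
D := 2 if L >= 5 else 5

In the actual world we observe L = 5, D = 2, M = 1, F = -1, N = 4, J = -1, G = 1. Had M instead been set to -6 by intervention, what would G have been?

8

The intervention breaks the incoming arrows to M: M := max(D, L) - 4 no longer applies, and M = -6.
D = 2 if L >= 5 else 5  [with L=5]  = 2
G = |D - M|  [with D=2, M=-6]  = 8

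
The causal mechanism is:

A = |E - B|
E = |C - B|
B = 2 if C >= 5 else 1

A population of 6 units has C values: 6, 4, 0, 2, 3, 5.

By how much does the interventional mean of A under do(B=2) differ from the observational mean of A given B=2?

do(B=2) breaks B's dependence on C. With B=2 fixed, A across the units is 2, 0, 0, 2, 1, 1, mean 1.
Observing B=2 restricts to units where B's equation naturally yields 2: C ∈ {6, 5}. In that subpopulation A = 2, 1, mean 1.5.
Difference = 1 − 1.5 = -0.5.

-0.5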